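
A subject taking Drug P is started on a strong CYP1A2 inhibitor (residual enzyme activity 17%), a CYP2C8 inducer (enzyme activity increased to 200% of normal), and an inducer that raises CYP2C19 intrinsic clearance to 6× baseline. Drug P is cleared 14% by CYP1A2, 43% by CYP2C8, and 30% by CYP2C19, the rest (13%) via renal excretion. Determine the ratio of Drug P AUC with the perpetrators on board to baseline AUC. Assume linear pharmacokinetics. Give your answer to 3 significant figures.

The CYP1A2 pathway (14% of clearance) is reduced to 0.17× activity: 0.14 × 0.17 = 0.0238.
The CYP2C8 pathway (43% of clearance) increases to 2× activity: 0.43 × 2 = 0.86.
The CYP2C19 pathway (30% of clearance) rises to 6× activity: 0.3 × 6 = 1.8.
Non-CYP routes (13%) are unchanged.
Relative clearance = 0.0238 + 0.86 + 1.8 + 0.13 = 2.8138.
Because AUC varies inversely with clearance, the combined effect is 1 / 2.8138 = 0.355.

0.355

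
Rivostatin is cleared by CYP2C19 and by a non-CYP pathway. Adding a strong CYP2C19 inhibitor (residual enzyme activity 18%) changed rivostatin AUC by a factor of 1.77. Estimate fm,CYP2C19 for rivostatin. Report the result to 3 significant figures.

0.531

Let fm be the CYP2C19 fraction. New clearance relative to baseline = fm × 0.18 + (1 − fm).
AUC ratio = 1 / (new CL fraction), so new CL fraction = 1 / 1.77 = 0.565.
fm × 0.18 + 1 − fm = 0.565  ⇒  fm × (0.18 − 1) = −0.435  ⇒  fm = 0.531.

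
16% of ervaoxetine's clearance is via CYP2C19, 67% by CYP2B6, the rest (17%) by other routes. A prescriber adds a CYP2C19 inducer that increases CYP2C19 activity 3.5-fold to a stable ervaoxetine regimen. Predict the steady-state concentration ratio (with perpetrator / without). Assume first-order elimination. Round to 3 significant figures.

0.714

CYP2C19: 0.16 × 3.5 = 0.56
CYP2B6: 0.67 (unchanged)
Other: 0.17 (unchanged)
CL_new/CL_old = 0.56 + 0.67 + 0.17 = 1.4.
Steady-state concentration ratio = CL_old/CL_new = 1 / 1.4 = 0.714.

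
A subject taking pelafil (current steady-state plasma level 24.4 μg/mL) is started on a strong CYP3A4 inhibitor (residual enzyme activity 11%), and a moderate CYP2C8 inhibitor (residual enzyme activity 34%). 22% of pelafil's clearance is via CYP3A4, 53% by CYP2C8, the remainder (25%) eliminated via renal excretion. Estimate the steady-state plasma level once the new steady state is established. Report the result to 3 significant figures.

53.7 μg/mL

The CYP3A4 pathway (22% of clearance) falls to 0.11× activity: 0.22 × 0.11 = 0.0242.
The CYP2C8 pathway (53% of clearance) falls to 0.34× activity: 0.53 × 0.34 = 0.1802.
Non-CYP routes (25%) are unchanged.
Relative clearance = 0.0242 + 0.1802 + 0.25 = 0.4544.
Steady-state plasma level ∝ 1/CL: new value = 24.4 / 0.4544 = 53.7 μg/mL.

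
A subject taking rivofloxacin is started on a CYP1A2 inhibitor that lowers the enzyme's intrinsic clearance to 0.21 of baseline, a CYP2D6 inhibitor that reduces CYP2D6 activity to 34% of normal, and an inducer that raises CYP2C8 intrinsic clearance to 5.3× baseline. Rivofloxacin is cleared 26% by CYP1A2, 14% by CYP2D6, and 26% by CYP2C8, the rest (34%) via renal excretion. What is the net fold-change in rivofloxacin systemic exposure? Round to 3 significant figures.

0.549

The CYP1A2 pathway (26% of clearance) drops to 0.21× activity: 0.26 × 0.21 = 0.0546.
The CYP2D6 pathway (14% of clearance) falls to 0.34× activity: 0.14 × 0.34 = 0.0476.
The CYP2C8 pathway (26% of clearance) is boosted to 5.3× activity: 0.26 × 5.3 = 1.378.
The remaining 34% of clearance is unaffected.
New clearance relative to baseline: 0.0546 + 0.0476 + 1.378 + 0.34 = 1.8202.
Systemic exposure ∝ 1/CL: fold-change = 1 / 1.8202 = 0.549.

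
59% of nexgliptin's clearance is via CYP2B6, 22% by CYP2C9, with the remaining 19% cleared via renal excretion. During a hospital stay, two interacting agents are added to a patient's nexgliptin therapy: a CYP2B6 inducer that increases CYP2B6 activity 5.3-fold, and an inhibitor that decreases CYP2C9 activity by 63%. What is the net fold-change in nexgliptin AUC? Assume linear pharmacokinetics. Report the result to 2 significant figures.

The CYP2B6 pathway (59% of clearance) is boosted to 5.3× activity: 0.59 × 5.3 = 3.127.
The CYP2C9 pathway (22% of clearance) drops to 0.37× activity: 0.22 × 0.37 = 0.0814.
The remaining 19% of clearance is unaffected.
New clearance relative to baseline: 3.127 + 0.0814 + 0.19 = 3.3984.
AUC ∝ 1/CL: fold-change = 1 / 3.3984 = 0.29.

0.29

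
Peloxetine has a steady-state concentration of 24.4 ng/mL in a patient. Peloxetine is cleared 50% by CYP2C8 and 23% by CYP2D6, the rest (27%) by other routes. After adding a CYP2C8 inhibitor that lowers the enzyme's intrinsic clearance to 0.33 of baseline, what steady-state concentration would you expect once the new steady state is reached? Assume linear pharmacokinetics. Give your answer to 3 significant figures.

CYP2C8: 0.5 × 0.33 = 0.165
CYP2D6: 0.23 (unchanged)
Other: 0.27 (unchanged)
Relative clearance = 0.165 + 0.23 + 0.27 = 0.665.
Steady-state concentration ∝ 1/CL, so new value = 24.4 / 0.665 = 36.7 ng/mL.

36.7 ng/mL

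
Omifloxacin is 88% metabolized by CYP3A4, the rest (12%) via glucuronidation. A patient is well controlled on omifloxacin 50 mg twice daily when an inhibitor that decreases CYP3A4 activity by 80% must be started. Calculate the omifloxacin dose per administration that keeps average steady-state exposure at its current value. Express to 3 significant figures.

CYP3A4: 0.88 × 0.2 = 0.176
Other: 0.12 (unchanged)
New clearance relative to baseline: 0.176 + 0.12 = 0.296.
Exposure is unchanged when dose changes in proportion to clearance. New dose = 50 mg × 0.296 = 14.8 mg.

14.8 mg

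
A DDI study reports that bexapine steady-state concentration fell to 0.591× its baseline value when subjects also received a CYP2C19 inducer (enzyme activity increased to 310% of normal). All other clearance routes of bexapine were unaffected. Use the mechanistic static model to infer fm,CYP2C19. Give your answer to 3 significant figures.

CL'/CL = 1 / 0.591 = 1.692
3.1·fm + (1 − fm) = 1.692
fm = (1.692 − 1) / (3.1 − 1) = 0.330

0.330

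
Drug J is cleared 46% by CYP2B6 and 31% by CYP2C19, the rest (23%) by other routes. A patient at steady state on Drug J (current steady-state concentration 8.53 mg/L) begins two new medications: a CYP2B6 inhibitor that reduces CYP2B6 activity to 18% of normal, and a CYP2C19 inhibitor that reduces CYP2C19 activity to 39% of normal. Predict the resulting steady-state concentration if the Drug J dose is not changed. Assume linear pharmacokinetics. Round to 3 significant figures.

The CYP2B6 pathway (46% of clearance) is reduced to 0.18× activity: 0.46 × 0.18 = 0.0828.
The CYP2C19 pathway (31% of clearance) drops to 0.39× activity: 0.31 × 0.39 = 0.1209.
Non-CYP routes (23%) are unchanged.
CL_new/CL_old = 0.0828 + 0.1209 + 0.23 = 0.4337.
Steady-state concentration ∝ 1/CL: new value = 8.53 / 0.4337 = 19.7 mg/L.

19.7 mg/L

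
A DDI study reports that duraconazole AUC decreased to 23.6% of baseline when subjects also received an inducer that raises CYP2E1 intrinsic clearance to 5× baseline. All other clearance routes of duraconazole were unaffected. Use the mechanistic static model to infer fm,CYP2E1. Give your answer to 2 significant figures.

0.81

CL'/CL = 1 / 0.236 = 4.237
5·fm + (1 − fm) = 4.237
fm = (4.237 − 1) / (5 − 1) = 0.81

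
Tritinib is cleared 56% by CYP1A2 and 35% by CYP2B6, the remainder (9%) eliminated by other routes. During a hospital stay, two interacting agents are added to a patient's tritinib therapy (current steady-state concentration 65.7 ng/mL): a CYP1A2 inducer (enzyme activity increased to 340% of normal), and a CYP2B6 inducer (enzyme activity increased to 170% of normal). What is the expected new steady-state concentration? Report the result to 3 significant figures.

25.4 ng/mL

The CYP1A2 pathway (56% of clearance) is boosted to 3.4× activity: 0.56 × 3.4 = 1.904.
The CYP2B6 pathway (35% of clearance) increases to 1.7× activity: 0.35 × 1.7 = 0.595.
Non-CYP routes (9%) are unchanged.
CL_new/CL_old = 1.904 + 0.595 + 0.09 = 2.589.
Dividing the baseline by the relative clearance: 65.7 / 2.589 = 25.4 ng/mL.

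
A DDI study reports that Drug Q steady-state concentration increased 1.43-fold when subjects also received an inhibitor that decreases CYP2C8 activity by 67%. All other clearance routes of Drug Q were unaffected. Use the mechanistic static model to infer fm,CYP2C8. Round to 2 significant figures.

Write x for the fraction cleared via CYP2C8. The observed steady-state concentration change means clearance fell to 1/1.43 = 0.6993 of baseline.
Only the CYP2C8 route changed, so 0.6993 = x·0.33 + (1 − x), giving x = 0.45.

0.45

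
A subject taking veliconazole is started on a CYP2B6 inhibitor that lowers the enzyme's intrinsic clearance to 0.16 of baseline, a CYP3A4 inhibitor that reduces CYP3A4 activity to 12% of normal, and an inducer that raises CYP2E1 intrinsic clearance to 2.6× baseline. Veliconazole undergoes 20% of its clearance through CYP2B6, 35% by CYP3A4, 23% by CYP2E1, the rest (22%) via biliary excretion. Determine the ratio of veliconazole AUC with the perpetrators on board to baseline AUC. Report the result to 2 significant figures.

CYP2B6: 0.2 × 0.16 = 0.032
CYP3A4: 0.35 × 0.12 = 0.042
CYP2E1: 0.23 × 2.6 = 0.598
Other: 0.22 (unchanged)
New clearance relative to baseline: 0.032 + 0.042 + 0.598 + 0.22 = 0.892.
Net AUC ratio = 1 / 0.892 = 1.1.

1.1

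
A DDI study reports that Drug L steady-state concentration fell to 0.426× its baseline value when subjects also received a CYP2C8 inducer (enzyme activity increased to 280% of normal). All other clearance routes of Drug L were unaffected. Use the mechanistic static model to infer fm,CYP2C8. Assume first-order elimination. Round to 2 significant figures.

0.75

CL'/CL = 1 / 0.426 = 2.347
2.8·fm + (1 − fm) = 2.347
fm = (2.347 − 1) / (2.8 − 1) = 0.75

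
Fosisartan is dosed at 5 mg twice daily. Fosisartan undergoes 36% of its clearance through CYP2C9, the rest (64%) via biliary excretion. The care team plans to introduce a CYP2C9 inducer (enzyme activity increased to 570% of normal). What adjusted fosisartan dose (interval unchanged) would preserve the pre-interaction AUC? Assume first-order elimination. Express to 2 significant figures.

13 mg

The CYP2C9 pathway (36% of clearance) rises to 5.7× activity: 0.36 × 5.7 = 2.052.
Non-CYP routes (64%) are unchanged.
New clearance relative to baseline: 2.052 + 0.64 = 2.692.
To maintain the same steady-state level, dose must scale with clearance: new dose = 5 × 2.692 = 13 mg.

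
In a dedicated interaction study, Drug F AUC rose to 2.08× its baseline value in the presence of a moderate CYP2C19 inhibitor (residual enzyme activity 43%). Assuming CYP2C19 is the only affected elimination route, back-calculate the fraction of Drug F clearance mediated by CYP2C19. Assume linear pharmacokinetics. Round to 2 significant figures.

0.91

Call the CYP2C19 fraction fm. After the interaction, CL_new/CL_old = fm × 0.43 + (1 − fm).
AUC ratio = 1 / (new CL fraction), so new CL fraction = 1 / 2.08 = 0.4808.
fm × 0.43 + 1 − fm = 0.4808  ⇒  fm × (0.43 − 1) = −0.5192  ⇒  fm = 0.91.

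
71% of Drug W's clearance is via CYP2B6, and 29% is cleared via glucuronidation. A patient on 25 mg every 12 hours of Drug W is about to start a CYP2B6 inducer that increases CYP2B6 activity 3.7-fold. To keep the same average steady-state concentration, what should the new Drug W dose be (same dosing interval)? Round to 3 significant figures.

The CYP2B6 pathway (71% of clearance) increases to 3.7× activity: 0.71 × 3.7 = 2.627.
Non-CYP routes (29%) are unchanged.
CL_new/CL_old = 2.627 + 0.29 = 2.917.
Css,avg = (dose rate)/CL, so holding Css fixed requires dose ∝ CL: 25 × 2.917 = 72.9 mg.

72.9 mg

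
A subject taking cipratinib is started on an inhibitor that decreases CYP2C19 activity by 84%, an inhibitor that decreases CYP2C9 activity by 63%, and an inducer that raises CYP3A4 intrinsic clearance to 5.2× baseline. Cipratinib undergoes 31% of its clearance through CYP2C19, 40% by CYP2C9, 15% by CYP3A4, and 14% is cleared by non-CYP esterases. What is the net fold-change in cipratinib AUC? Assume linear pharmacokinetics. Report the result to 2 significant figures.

0.89

The CYP2C19 pathway (31% of clearance) drops to 0.16× activity: 0.31 × 0.16 = 0.0496.
The CYP2C9 pathway (40% of clearance) drops to 0.37× activity: 0.4 × 0.37 = 0.148.
The CYP3A4 pathway (15% of clearance) is boosted to 5.2× activity: 0.15 × 5.2 = 0.78.
The remaining 14% of clearance is unaffected.
New clearance relative to baseline: 0.0496 + 0.148 + 0.78 + 0.14 = 1.1176.
Net AUC ratio = 1 / 1.1176 = 0.89.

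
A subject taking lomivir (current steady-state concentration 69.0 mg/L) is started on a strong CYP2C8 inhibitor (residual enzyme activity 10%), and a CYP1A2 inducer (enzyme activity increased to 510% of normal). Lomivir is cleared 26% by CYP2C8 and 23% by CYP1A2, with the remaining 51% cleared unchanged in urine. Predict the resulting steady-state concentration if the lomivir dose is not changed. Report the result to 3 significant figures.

The CYP2C8 pathway (26% of clearance) is reduced to 0.1× activity: 0.26 × 0.1 = 0.026.
The CYP1A2 pathway (23% of clearance) increases to 5.1× activity: 0.23 × 5.1 = 1.173.
The remaining 51% of clearance is unaffected.
CL_new/CL_old = 0.026 + 1.173 + 0.51 = 1.709.
Steady-state concentration ∝ 1/CL: new value = 69.0 / 1.709 = 40.4 mg/L.

40.4 mg/L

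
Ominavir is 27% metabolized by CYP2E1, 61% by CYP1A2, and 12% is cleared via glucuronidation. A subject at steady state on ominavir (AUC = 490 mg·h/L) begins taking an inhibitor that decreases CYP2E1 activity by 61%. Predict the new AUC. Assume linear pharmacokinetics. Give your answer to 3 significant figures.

587 mg·h/L

The CYP2E1 pathway (27% of clearance) drops to 0.39× activity: 0.27 × 0.39 = 0.1053.
CYP1A2 (61%) and the residual 12% are unaffected.
New clearance relative to baseline: 0.1053 + 0.61 + 0.12 = 0.8353.
New AUC = baseline ÷ relative clearance = 490 / 0.8353 = 587 mg·h/L.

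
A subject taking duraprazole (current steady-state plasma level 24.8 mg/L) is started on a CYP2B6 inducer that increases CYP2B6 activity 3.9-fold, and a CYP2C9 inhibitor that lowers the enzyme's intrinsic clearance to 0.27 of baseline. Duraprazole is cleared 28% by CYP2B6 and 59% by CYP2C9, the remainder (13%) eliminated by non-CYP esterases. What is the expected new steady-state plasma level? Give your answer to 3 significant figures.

18.0 mg/L

The CYP2B6 pathway (28% of clearance) increases to 3.9× activity: 0.28 × 3.9 = 1.092.
The CYP2C9 pathway (59% of clearance) drops to 0.27× activity: 0.59 × 0.27 = 0.1593.
The remaining 13% of clearance is unaffected.
Relative clearance = 1.092 + 0.1593 + 0.13 = 1.3813.
Dividing the baseline by the relative clearance: 24.8 / 1.3813 = 18.0 mg/L.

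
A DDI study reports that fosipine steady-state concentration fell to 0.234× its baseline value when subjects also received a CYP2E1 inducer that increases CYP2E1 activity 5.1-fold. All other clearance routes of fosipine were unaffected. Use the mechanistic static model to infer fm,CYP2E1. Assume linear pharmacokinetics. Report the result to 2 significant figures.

CL'/CL = 1 / 0.234 = 4.274
5.1·fm + (1 − fm) = 4.274
fm = (4.274 − 1) / (5.1 − 1) = 0.80

0.80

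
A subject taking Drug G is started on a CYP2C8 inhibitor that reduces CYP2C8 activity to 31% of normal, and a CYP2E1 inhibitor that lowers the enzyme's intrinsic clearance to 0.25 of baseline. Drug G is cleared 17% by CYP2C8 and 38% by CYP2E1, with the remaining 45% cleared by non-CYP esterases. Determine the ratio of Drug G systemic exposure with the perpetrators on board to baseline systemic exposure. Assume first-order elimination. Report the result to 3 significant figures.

1.67

CYP2C8: 0.17 × 0.31 = 0.0527
CYP2E1: 0.38 × 0.25 = 0.095
Other: 0.45 (unchanged)
CL_new/CL_old = 0.0527 + 0.095 + 0.45 = 0.5977.
Because systemic exposure varies inversely with clearance, the combined effect is 1 / 0.5977 = 1.67.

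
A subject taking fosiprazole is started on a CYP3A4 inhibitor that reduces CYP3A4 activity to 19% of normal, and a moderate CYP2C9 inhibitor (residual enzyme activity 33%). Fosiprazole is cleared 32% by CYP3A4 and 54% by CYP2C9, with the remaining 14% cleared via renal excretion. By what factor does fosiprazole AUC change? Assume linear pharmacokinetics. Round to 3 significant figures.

2.64

The CYP3A4 pathway (32% of clearance) is reduced to 0.19× activity: 0.32 × 0.19 = 0.0608.
The CYP2C9 pathway (54% of clearance) drops to 0.33× activity: 0.54 × 0.33 = 0.1782.
The remaining 14% of clearance is unaffected.
New clearance relative to baseline: 0.0608 + 0.1782 + 0.14 = 0.379.
Because AUC varies inversely with clearance, the combined effect is 1 / 0.379 = 2.64.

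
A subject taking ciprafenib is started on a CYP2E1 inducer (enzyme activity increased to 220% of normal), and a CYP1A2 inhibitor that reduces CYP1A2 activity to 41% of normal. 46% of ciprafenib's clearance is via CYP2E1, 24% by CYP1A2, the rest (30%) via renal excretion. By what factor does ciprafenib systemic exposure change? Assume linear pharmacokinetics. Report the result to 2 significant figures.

CYP2E1: 0.46 × 2.2 = 1.012
CYP1A2: 0.24 × 0.41 = 0.0984
Other: 0.3 (unchanged)
New clearance relative to baseline: 1.012 + 0.0984 + 0.3 = 1.4104.
Because systemic exposure varies inversely with clearance, the combined effect is 1 / 1.4104 = 0.71.

0.71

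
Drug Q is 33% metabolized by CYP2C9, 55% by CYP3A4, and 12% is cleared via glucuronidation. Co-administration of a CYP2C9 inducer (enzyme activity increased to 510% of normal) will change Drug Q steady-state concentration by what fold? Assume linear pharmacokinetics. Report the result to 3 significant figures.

The CYP2C9 pathway (33% of clearance) increases to 5.1× activity: 0.33 × 5.1 = 1.683.
CYP3A4 (55%) and the residual 12% are unaffected.
CL_new/CL_old = 1.683 + 0.55 + 0.12 = 2.353.
Steady-state concentration ratio = CL_old/CL_new = 1 / 2.353 = 0.425.

0.425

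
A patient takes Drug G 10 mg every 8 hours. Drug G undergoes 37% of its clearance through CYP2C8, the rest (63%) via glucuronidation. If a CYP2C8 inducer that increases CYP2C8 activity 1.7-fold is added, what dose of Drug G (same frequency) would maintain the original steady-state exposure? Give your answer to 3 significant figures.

12.6 mg

The CYP2C8 pathway (37% of clearance) increases to 1.7× activity: 0.37 × 1.7 = 0.629.
The remaining 63% of clearance is unaffected.
Relative clearance = 0.629 + 0.63 = 1.259.
To maintain the same steady-state level, dose must scale with clearance: new dose = 10 × 1.259 = 12.6 mg.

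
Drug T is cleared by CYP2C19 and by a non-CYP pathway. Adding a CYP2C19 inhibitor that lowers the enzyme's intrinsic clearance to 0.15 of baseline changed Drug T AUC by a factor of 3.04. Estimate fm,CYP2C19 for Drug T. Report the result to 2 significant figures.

0.79

CL'/CL = 1 / 3.04 = 0.3289
0.15·fm + (1 − fm) = 0.3289
fm = (0.3289 − 1) / (0.15 − 1) = 0.79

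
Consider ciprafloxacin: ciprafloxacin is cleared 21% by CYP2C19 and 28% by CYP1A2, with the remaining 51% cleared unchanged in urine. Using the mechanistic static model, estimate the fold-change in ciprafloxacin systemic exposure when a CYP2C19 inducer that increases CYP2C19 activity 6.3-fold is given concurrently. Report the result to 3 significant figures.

0.473

CYP2C19: 0.21 × 6.3 = 1.323
CYP1A2: 0.28 (unchanged)
Other: 0.51 (unchanged)
CL_new/CL_old = 1.323 + 0.28 + 0.51 = 2.113.
Systemic exposure is inversely proportional to clearance, so the fold-change is 1 / 2.113 = 0.473.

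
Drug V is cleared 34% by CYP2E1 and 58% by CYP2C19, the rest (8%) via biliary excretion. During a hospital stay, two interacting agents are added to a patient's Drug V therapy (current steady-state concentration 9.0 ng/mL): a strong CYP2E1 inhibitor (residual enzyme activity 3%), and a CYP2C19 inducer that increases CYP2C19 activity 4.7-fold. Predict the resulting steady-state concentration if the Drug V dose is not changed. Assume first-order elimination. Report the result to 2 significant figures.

3.2 ng/mL

The CYP2E1 pathway (34% of clearance) drops to 0.03× activity: 0.34 × 0.03 = 0.0102.
The CYP2C19 pathway (58% of clearance) rises to 4.7× activity: 0.58 × 4.7 = 2.726.
Non-CYP routes (8%) are unchanged.
Relative clearance = 0.0102 + 2.726 + 0.08 = 2.8162.
Dividing the baseline by the relative clearance: 9.0 / 2.8162 = 3.2 ng/mL.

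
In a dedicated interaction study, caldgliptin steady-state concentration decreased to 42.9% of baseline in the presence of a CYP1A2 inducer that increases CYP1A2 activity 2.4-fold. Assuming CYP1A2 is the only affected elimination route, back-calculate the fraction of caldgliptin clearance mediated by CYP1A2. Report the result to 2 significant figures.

0.95

Let fm be the CYP1A2 fraction. New clearance relative to baseline = fm × 2.4 + (1 − fm).
Steady-state concentration ratio = 1 / (new CL fraction), so new CL fraction = 1 / 0.429 = 2.331.
fm × 2.4 + 1 − fm = 2.331  ⇒  fm × (2.4 − 1) = 1.331  ⇒  fm = 0.95.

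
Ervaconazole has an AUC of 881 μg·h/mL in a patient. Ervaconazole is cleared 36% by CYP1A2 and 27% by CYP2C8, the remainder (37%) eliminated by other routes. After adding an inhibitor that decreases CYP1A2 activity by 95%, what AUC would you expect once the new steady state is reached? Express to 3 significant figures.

CYP1A2: 0.36 × 0.05 = 0.018
CYP2C8: 0.27 (unchanged)
Other: 0.37 (unchanged)
CL_new/CL_old = 0.018 + 0.27 + 0.37 = 0.658.
With dosing unchanged, AUC scales as 1/CL: 881 / 0.658 = 1.34 × 10³ μg·h/mL.

1.34 × 10³ μg·h/mL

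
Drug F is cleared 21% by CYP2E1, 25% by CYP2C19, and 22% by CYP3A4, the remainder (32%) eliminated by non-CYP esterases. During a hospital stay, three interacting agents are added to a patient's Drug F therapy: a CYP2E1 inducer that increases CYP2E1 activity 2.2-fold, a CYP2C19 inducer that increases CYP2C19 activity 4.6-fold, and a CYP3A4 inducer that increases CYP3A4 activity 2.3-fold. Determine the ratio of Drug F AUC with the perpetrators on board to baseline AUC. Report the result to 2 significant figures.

0.41

CYP2E1: 0.21 × 2.2 = 0.462
CYP2C19: 0.25 × 4.6 = 1.15
CYP3A4: 0.22 × 2.3 = 0.506
Other: 0.32 (unchanged)
New clearance relative to baseline: 0.462 + 1.15 + 0.506 + 0.32 = 2.438.
Net AUC ratio = 1 / 2.438 = 0.41.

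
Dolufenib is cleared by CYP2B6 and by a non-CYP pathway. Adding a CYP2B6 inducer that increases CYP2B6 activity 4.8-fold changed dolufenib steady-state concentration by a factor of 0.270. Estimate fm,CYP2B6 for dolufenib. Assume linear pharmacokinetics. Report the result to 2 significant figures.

Call the CYP2B6 fraction fm. After the interaction, CL_new/CL_old = fm × 4.8 + (1 − fm).
Steady-state concentration ratio = 1 / (new CL fraction), so new CL fraction = 1 / 0.270 = 3.704.
fm × 4.8 + 1 − fm = 3.704  ⇒  fm × (4.8 − 1) = 2.704  ⇒  fm = 0.71.

0.71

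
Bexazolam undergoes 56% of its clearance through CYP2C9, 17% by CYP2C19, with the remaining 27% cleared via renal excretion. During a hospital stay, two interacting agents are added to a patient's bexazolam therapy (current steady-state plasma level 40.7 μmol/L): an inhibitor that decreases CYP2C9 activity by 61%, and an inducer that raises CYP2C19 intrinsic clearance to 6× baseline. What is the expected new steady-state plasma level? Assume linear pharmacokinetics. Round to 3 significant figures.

The CYP2C9 pathway (56% of clearance) falls to 0.39× activity: 0.56 × 0.39 = 0.2184.
The CYP2C19 pathway (17% of clearance) is boosted to 6× activity: 0.17 × 6 = 1.02.
Non-CYP routes (27%) are unchanged.
Relative clearance = 0.2184 + 1.02 + 0.27 = 1.5084.
Steady-state plasma level ∝ 1/CL: new value = 40.7 / 1.5084 = 27.0 μmol/L.

27.0 μmol/L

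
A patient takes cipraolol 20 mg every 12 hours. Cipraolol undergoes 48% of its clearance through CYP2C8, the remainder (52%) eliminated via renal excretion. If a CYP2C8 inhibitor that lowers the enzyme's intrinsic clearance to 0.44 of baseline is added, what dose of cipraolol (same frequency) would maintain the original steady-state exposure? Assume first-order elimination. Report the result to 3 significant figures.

CYP2C8: 0.48 × 0.44 = 0.2112
Other: 0.52 (unchanged)
New clearance relative to baseline: 0.2112 + 0.52 = 0.7312.
To maintain the same steady-state level, dose must scale with clearance: new dose = 20 × 0.7312 = 14.6 mg.

14.6 mg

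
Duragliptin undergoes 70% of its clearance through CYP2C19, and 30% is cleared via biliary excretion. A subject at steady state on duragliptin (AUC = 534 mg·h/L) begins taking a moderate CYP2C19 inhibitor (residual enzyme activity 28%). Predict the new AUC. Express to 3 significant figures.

1.08 × 10³ mg·h/L

The CYP2C19 pathway (70% of clearance) drops to 0.28× activity: 0.7 × 0.28 = 0.196.
The remaining 30% of clearance is unaffected.
Relative clearance = 0.196 + 0.3 = 0.496.
With dosing unchanged, AUC scales as 1/CL: 534 / 0.496 = 1.08 × 10³ mg·h/L.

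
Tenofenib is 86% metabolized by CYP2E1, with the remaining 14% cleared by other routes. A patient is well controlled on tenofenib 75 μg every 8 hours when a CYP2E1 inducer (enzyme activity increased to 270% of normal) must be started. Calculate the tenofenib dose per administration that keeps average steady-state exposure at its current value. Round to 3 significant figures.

The CYP2E1 pathway (86% of clearance) rises to 2.7× activity: 0.86 × 2.7 = 2.322.
Non-CYP routes (14%) are unchanged.
New clearance relative to baseline: 2.322 + 0.14 = 2.462.
Css,avg = (dose rate)/CL, so holding Css fixed requires dose ∝ CL: 75 × 2.462 = 185 μg.

185 μg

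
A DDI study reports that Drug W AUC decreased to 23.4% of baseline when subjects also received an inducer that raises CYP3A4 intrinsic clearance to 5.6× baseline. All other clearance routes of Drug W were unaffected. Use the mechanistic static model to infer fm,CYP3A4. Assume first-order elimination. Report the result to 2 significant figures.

Write x for the fraction cleared via CYP3A4. The observed AUC change means clearance rose to 1/0.234 = 4.274 of baseline.
Setting x·5.6 + (1 − x) = 4.274 and solving: x = (4.274 − 1)/(5.6 − 1) = 0.71.

0.71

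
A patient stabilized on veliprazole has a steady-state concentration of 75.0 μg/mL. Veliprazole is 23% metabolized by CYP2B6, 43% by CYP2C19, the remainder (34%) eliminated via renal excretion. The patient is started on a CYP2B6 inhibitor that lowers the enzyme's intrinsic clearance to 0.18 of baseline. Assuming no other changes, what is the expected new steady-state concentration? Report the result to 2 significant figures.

The CYP2B6 pathway (23% of clearance) drops to 0.18× activity: 0.23 × 0.18 = 0.0414.
CYP2C19 (43%) and the residual 34% are unaffected.
CL_new/CL_old = 0.0414 + 0.43 + 0.34 = 0.8114.
New steady-state concentration = baseline ÷ relative clearance = 75.0 / 0.8114 = 92 μg/mL.

92 μg/mL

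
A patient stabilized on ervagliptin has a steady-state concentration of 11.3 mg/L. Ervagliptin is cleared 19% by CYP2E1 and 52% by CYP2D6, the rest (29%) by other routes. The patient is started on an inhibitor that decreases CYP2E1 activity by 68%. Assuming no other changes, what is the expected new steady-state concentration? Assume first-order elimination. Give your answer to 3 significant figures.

13.0 mg/L

CYP2E1: 0.19 × 0.32 = 0.0608
CYP2D6: 0.52 (unchanged)
Other: 0.29 (unchanged)
CL_new/CL_old = 0.0608 + 0.52 + 0.29 = 0.8708.
Steady-state concentration ∝ 1/CL, so new value = 11.3 / 0.8708 = 13.0 mg/L.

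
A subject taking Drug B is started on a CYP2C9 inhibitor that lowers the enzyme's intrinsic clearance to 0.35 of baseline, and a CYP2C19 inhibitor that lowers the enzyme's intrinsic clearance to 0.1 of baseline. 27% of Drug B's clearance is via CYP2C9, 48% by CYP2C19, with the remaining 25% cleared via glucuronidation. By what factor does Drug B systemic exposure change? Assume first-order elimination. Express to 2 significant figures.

The CYP2C9 pathway (27% of clearance) drops to 0.35× activity: 0.27 × 0.35 = 0.0945.
The CYP2C19 pathway (48% of clearance) is reduced to 0.1× activity: 0.48 × 0.1 = 0.048.
The remaining 25% of clearance is unaffected.
New clearance relative to baseline: 0.0945 + 0.048 + 0.25 = 0.3925.
Because systemic exposure varies inversely with clearance, the combined effect is 1 / 0.3925 = 2.5.

2.5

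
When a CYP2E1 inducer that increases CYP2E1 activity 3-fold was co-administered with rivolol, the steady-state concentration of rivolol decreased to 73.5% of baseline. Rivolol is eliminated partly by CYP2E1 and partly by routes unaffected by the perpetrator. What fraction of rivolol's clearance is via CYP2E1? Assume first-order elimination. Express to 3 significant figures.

0.180

Write x for the fraction cleared via CYP2E1. The observed steady-state concentration change means clearance rose to 1/0.735 = 1.361 of baseline.
Only the CYP2E1 route changed, so 1.361 = x·3 + (1 − x), giving x = 0.180.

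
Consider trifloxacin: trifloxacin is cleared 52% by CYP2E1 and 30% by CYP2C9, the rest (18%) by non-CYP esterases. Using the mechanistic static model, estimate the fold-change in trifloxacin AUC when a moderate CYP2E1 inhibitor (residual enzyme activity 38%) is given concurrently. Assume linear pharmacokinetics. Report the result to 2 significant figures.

The CYP2E1 pathway (52% of clearance) falls to 0.38× activity: 0.52 × 0.38 = 0.1976.
CYP2C9 (30%) and the residual 18% are unaffected.
CL_new/CL_old = 0.1976 + 0.3 + 0.18 = 0.6776.
Since AUC ∝ 1/CL, the ratio is 1 / 0.6776 = 1.5.

1.5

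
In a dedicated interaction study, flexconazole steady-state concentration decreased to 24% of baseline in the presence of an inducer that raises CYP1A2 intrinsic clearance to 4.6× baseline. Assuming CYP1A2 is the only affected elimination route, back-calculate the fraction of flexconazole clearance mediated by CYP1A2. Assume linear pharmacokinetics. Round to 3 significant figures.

0.880

CL'/CL = 1 / 0.240 = 4.167
4.6·fm + (1 − fm) = 4.167
fm = (4.167 − 1) / (4.6 − 1) = 0.880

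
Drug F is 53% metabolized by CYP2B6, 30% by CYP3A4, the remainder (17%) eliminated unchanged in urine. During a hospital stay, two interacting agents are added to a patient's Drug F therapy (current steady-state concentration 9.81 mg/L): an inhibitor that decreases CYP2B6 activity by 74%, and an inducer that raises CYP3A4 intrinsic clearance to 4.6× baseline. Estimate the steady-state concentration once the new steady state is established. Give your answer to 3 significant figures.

CYP2B6: 0.53 × 0.26 = 0.1378
CYP3A4: 0.3 × 4.6 = 1.38
Other: 0.17 (unchanged)
New clearance relative to baseline: 0.1378 + 1.38 + 0.17 = 1.6878.
Dividing the baseline by the relative clearance: 9.81 / 1.6878 = 5.81 mg/L.

5.81 mg/L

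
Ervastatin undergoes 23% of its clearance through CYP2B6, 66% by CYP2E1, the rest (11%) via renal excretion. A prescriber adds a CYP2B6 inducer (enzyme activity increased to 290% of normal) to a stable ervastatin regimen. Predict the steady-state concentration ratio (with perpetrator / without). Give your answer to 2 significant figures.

0.70

The CYP2B6 pathway (23% of clearance) rises to 2.9× activity: 0.23 × 2.9 = 0.667.
CYP2E1 (66%) and the residual 11% are unaffected.
New clearance relative to baseline: 0.667 + 0.66 + 0.11 = 1.437.
Steady-state concentration ratio = CL_old/CL_new = 1 / 1.437 = 0.70.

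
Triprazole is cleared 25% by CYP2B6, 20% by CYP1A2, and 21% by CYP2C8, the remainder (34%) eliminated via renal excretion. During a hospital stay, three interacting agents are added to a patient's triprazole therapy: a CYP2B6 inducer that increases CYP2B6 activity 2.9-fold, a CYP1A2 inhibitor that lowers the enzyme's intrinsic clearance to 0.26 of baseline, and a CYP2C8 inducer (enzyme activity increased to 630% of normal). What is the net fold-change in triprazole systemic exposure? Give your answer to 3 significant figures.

0.410

CYP2B6: 0.25 × 2.9 = 0.725
CYP1A2: 0.2 × 0.26 = 0.052
CYP2C8: 0.21 × 6.3 = 1.323
Other: 0.34 (unchanged)
CL_new/CL_old = 0.725 + 0.052 + 1.323 + 0.34 = 2.44.
Net systemic exposure ratio = 1 / 2.44 = 0.410.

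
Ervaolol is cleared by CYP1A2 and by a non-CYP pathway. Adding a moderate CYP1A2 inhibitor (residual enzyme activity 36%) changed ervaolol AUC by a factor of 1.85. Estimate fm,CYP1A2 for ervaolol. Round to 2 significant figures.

Write x for the fraction cleared via CYP1A2. The observed AUC change means clearance fell to 1/1.85 = 0.5405 of baseline.
Only the CYP1A2 route changed, so 0.5405 = x·0.36 + (1 − x), giving x = 0.72.

0.72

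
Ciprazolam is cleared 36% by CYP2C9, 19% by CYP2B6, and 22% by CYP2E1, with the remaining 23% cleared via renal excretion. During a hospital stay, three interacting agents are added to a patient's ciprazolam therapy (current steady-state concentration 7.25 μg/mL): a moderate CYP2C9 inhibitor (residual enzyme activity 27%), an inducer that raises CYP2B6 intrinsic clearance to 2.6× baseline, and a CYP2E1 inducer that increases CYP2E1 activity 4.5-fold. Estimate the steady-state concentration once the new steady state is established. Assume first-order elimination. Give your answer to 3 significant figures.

The CYP2C9 pathway (36% of clearance) drops to 0.27× activity: 0.36 × 0.27 = 0.0972.
The CYP2B6 pathway (19% of clearance) is boosted to 2.6× activity: 0.19 × 2.6 = 0.494.
The CYP2E1 pathway (22% of clearance) increases to 4.5× activity: 0.22 × 4.5 = 0.99.
The remaining 23% of clearance is unaffected.
New clearance relative to baseline: 0.0972 + 0.494 + 0.99 + 0.23 = 1.8112.
Steady-state concentration ∝ 1/CL: new value = 7.25 / 1.8112 = 4.00 μg/mL.

4.00 μg/mL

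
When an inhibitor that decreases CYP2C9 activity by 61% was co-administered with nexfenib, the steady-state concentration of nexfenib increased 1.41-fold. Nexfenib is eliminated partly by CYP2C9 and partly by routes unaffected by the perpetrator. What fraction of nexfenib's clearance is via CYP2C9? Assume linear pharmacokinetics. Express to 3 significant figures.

CL'/CL = 1 / 1.41 = 0.7092
0.39·fm + (1 − fm) = 0.7092
fm = (0.7092 − 1) / (0.39 − 1) = 0.477

0.477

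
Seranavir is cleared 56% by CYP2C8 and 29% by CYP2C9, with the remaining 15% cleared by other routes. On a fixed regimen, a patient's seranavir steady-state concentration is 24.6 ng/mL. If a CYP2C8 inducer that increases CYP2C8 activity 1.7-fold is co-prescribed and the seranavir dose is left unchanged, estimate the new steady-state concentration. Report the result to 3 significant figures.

17.7 ng/mL

The CYP2C8 pathway (56% of clearance) increases to 1.7× activity: 0.56 × 1.7 = 0.952.
CYP2C9 (29%) and the residual 15% are unaffected.
New clearance relative to baseline: 0.952 + 0.29 + 0.15 = 1.392.
With dosing unchanged, steady-state concentration scales as 1/CL: 24.6 / 1.392 = 17.7 ng/mL.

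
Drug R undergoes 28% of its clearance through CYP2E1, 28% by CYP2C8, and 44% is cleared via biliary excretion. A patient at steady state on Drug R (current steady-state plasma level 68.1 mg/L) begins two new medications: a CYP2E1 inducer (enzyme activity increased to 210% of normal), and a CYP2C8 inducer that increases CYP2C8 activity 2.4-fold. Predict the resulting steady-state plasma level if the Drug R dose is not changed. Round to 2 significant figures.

The CYP2E1 pathway (28% of clearance) is boosted to 2.1× activity: 0.28 × 2.1 = 0.588.
The CYP2C8 pathway (28% of clearance) rises to 2.4× activity: 0.28 × 2.4 = 0.672.
The remaining 44% of clearance is unaffected.
Relative clearance = 0.588 + 0.672 + 0.44 = 1.7.
Steady-state plasma level ∝ 1/CL: new value = 68.1 / 1.7 = 40 mg/L.

40 mg/L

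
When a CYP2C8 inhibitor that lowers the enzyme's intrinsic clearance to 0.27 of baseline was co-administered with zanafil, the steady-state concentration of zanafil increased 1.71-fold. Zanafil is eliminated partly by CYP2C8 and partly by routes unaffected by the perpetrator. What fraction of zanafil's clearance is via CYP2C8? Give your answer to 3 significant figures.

0.569

Let fm be the CYP2C8 fraction. New clearance relative to baseline = fm × 0.27 + (1 − fm).
Steady-state concentration ratio = 1 / (new CL fraction), so new CL fraction = 1 / 1.71 = 0.5848.
fm × 0.27 + 1 − fm = 0.5848  ⇒  fm × (0.27 − 1) = −0.4152  ⇒  fm = 0.569.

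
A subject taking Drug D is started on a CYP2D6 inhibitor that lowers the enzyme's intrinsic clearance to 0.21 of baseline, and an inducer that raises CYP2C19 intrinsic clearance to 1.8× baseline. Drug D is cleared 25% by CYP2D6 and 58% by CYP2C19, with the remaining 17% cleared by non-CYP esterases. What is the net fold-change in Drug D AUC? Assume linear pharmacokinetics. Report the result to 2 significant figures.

The CYP2D6 pathway (25% of clearance) is reduced to 0.21× activity: 0.25 × 0.21 = 0.0525.
The CYP2C19 pathway (58% of clearance) is boosted to 1.8× activity: 0.58 × 1.8 = 1.044.
Non-CYP routes (17%) are unchanged.
New clearance relative to baseline: 0.0525 + 1.044 + 0.17 = 1.2665.
Because AUC varies inversely with clearance, the combined effect is 1 / 1.2665 = 0.79.

0.79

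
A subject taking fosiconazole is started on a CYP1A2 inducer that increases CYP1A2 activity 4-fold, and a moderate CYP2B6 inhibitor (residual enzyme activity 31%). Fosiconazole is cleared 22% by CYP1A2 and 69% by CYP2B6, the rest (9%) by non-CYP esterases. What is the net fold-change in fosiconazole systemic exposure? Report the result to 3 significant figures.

The CYP1A2 pathway (22% of clearance) increases to 4× activity: 0.22 × 4 = 0.88.
The CYP2B6 pathway (69% of clearance) drops to 0.31× activity: 0.69 × 0.31 = 0.2139.
The remaining 9% of clearance is unaffected.
CL_new/CL_old = 0.88 + 0.2139 + 0.09 = 1.1839.
Net systemic exposure ratio = 1 / 1.1839 = 0.845.

0.845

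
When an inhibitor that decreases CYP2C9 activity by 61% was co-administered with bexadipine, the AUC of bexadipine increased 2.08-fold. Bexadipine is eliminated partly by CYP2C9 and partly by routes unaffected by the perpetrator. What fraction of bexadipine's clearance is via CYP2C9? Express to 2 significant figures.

Let fm be the CYP2C9 fraction. New clearance relative to baseline = fm × 0.39 + (1 − fm).
AUC ratio = 1 / (new CL fraction), so new CL fraction = 1 / 2.08 = 0.4808.
fm × 0.39 + 1 − fm = 0.4808  ⇒  fm × (0.39 − 1) = −0.5192  ⇒  fm = 0.85.

0.85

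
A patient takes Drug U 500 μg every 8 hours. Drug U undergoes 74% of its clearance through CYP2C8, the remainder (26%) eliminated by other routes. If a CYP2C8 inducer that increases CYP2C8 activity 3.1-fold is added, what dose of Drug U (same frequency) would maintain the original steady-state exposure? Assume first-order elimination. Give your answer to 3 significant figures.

The CYP2C8 pathway (74% of clearance) increases to 3.1× activity: 0.74 × 3.1 = 2.294.
The remaining 26% of clearance is unaffected.
CL_new/CL_old = 2.294 + 0.26 = 2.554.
To maintain the same steady-state level, dose must scale with clearance: new dose = 500 × 2.554 = 1.28 × 10³ μg.

1.28 × 10³ μg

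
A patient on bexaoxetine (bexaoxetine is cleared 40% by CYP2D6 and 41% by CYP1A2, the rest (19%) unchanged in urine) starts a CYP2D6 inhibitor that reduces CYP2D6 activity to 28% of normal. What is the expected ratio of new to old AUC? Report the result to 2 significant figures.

The CYP2D6 pathway (40% of clearance) drops to 0.28× activity: 0.4 × 0.28 = 0.112.
CYP1A2 (41%) and the residual 19% are unaffected.
Relative clearance = 0.112 + 0.41 + 0.19 = 0.712.
AUC ratio = CL_old/CL_new = 1 / 0.712 = 1.4.

1.4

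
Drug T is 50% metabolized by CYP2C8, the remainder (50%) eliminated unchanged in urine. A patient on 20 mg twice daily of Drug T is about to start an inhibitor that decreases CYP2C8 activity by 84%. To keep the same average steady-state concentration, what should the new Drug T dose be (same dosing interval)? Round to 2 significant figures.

CYP2C8: 0.5 × 0.16 = 0.08
Other: 0.5 (unchanged)
CL_new/CL_old = 0.08 + 0.5 = 0.58.
Exposure is unchanged when dose changes in proportion to clearance. New dose = 20 mg × 0.58 = 12 mg.

12 mg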